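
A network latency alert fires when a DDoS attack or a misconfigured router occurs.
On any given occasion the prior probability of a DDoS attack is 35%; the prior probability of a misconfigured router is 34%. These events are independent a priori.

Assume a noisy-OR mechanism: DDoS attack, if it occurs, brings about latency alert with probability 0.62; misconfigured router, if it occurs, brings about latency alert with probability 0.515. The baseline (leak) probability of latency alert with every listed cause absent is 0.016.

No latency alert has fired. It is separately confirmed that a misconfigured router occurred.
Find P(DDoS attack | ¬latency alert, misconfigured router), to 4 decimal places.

Under noisy-OR, P(latency alert | causes) = 1 − (1−0.016)·∏(1−qᵢ) over the active causes.
P(¬latency alert | misconfigured router) = 0.47724*0.65 + 0.181351*0.35 = 0.310206 + 0.063473 = 0.373679
The DDoS attack-present share is 0.181351*0.35 = 0.063473.
Hence the posterior is 0.063473/0.373679 ≈ 0.1699.

P(DDoS attack | ¬latency alert, misconfigured router) ≈ 0.1699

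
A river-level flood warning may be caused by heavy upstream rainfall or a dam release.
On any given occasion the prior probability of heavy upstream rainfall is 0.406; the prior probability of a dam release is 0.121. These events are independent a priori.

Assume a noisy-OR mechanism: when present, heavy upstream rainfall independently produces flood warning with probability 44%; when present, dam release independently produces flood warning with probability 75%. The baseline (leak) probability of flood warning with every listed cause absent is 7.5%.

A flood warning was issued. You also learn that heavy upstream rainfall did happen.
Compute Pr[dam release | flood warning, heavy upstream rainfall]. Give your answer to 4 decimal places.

Under noisy-OR, P(flood warning | causes) = 1 − (1−0.075)·∏(1−qᵢ) over the active causes.
By total probability over both values of dam release:
  P(flood warning | heavy upstream rainfall) = 0.482×0.879 + 0.8705×0.121
        = 0.423678 + 0.105331 = 0.529009
Keeping only the dam release-present terms gives 0.105331, so
  P(dam release | flood warning, heavy upstream rainfall) = 0.105331 / 0.529009 ≈ 0.1991

Pr[dam release | flood warning, heavy upstream rainfall] ≈ 0.1991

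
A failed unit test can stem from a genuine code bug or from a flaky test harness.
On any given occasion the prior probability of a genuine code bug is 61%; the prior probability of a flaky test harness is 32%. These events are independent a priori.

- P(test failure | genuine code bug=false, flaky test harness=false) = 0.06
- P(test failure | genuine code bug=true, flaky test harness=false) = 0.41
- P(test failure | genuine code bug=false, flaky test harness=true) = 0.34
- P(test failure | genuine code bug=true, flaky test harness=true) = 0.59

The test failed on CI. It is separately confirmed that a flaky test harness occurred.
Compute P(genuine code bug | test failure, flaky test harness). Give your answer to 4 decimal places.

P(test failure | flaky test harness) = 0.34*0.39 + 0.59*0.61 = 0.132600 + 0.359900 = 0.492500
The genuine code bug-present share is 0.59*0.61 = 0.359900.
P(genuine code bug | test failure, flaky test harness) = 0.359900 / 0.492500 ≈ 0.7308

P(genuine code bug | test failure, flaky test harness) ≈ 0.7308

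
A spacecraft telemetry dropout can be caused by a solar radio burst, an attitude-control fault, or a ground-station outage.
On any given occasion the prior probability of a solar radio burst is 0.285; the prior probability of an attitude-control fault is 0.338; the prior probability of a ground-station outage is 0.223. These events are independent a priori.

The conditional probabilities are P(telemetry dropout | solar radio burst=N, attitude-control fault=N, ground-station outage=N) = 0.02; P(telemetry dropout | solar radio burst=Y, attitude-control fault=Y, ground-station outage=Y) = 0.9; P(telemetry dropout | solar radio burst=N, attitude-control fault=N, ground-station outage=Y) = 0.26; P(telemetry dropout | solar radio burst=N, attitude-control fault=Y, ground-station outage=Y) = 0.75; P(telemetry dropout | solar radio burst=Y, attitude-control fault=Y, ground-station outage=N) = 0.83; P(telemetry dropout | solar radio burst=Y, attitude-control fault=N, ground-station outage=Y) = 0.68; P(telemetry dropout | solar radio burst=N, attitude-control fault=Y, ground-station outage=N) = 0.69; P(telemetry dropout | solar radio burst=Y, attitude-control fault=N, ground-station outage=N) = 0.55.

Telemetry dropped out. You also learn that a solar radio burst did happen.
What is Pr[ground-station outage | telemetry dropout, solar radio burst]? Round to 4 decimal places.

Sum P(telemetry dropout|·) weighted by the priors over the 4 (attitude-control fault, ground-station outage) configurations:
  P(telemetry dropout | solar radio burst) = 0.55*0.662*0.777 + 0.68*0.662*0.223 + 0.83*0.338*0.777 + 0.9*0.338*0.223
        = 0.282906 + 0.100386 + 0.217980 + 0.067837 = 0.669109
Configurations with ground-station outage contribute 0.168223, so
  P(ground-station outage | telemetry dropout, solar radio burst) = 0.168223 / 0.669109 ≈ 0.2514

Pr[ground-station outage | telemetry dropout, solar radio burst] ≈ 0.2514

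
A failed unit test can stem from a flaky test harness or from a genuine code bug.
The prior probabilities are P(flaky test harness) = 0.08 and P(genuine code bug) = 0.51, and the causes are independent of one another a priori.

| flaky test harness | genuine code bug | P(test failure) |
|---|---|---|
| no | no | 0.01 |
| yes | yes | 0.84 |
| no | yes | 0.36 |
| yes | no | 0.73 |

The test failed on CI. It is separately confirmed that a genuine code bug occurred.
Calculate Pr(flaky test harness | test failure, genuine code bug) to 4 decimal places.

P(test failure | genuine code bug) = 0.36×0.92 + 0.84×0.08 = 0.331200 + 0.067200 = 0.398400
The flaky test harness-present share is 0.84×0.08 = 0.067200.
P(flaky test harness | test failure, genuine code bug) = 0.067200 / 0.398400 ≈ 0.1687

Pr(flaky test harness | test failure, genuine code bug) ≈ 0.1687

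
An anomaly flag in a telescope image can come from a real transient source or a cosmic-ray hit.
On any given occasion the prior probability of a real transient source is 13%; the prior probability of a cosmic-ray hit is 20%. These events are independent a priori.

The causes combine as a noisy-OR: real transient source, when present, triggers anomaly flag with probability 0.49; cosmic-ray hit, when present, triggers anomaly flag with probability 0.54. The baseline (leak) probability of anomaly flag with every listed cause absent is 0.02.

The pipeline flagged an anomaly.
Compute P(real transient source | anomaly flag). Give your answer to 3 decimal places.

P(real transient source | anomaly flag) ≈ 0.397

Under noisy-OR, P(anomaly flag | causes) = 1 − (1−0.02)·∏(1−qᵢ) over the active causes.
By total probability over the 4 (real transient source, cosmic-ray hit) configurations:
  P(anomaly flag) = 0.02×0.87×0.8 + 0.5492×0.87×0.2 + 0.5002×0.13×0.8 + 0.770092×0.13×0.2
        = 0.013920 + 0.095561 + 0.052021 + 0.020022 = 0.181524
Keeping only the real transient source-present terms gives 0.072043, so
  P(real transient source | anomaly flag) = 0.072043 / 0.181524 ≈ 0.397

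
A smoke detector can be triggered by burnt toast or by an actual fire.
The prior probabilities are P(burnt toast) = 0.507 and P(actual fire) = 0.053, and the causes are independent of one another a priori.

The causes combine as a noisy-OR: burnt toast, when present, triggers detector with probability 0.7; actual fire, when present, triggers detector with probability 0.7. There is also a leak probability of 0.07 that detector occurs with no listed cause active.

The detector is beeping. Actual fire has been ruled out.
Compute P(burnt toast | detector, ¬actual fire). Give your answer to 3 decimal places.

P(burnt toast | detector, ¬actual fire) ≈ 0.914

Under noisy-OR, P(detector | causes) = 1 − (1−0.07)·∏(1−qᵢ) over the active causes.
P(detector | ¬actual fire) = 0.07·0.493 + 0.721·0.507 = 0.034510 + 0.365547 = 0.400057
Of this, 0.365547 comes from 0.721·0.507 (the burnt toast=true cases).
Hence the posterior is 0.365547/0.400057 ≈ 0.914.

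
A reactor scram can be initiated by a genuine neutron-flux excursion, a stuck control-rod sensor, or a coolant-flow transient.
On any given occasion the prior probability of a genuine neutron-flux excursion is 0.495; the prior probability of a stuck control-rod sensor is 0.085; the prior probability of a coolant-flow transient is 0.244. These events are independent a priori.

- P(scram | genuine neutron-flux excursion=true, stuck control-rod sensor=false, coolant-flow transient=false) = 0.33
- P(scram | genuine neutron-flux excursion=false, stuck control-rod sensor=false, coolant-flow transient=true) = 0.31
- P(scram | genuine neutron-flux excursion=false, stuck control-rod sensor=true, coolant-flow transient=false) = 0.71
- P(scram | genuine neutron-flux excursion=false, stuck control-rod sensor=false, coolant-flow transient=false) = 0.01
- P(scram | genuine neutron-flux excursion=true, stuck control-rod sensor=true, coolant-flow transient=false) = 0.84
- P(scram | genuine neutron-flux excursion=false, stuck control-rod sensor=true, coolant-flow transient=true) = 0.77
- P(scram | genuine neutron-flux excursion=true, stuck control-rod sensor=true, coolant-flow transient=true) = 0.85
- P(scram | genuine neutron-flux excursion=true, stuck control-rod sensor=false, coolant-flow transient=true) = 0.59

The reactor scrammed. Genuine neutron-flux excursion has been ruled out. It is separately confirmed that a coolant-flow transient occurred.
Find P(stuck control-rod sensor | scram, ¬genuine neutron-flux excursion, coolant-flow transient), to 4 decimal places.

P(stuck control-rod sensor | scram, ¬genuine neutron-flux excursion, coolant-flow transient) ≈ 0.1875

P(scram | ¬genuine neutron-flux excursion, coolant-flow transient) = 0.31*0.915 + 0.77*0.085 = 0.283650 + 0.065450 = 0.349100
The stuck control-rod sensor-present share is 0.77*0.085 = 0.065450.
P(stuck control-rod sensor | scram, ¬genuine neutron-flux excursion, coolant-flow transient) = 0.065450 / 0.349100 ≈ 0.1875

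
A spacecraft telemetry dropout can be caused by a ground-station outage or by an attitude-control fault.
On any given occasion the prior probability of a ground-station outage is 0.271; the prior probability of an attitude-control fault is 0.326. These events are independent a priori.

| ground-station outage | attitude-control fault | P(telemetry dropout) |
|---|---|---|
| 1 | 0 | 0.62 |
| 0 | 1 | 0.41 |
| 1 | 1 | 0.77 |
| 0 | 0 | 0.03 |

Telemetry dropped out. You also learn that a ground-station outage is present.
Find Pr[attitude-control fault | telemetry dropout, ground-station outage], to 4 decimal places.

Pr[attitude-control fault | telemetry dropout, ground-station outage] ≈ 0.3753

Enumerate both values of attitude-control fault and weight by the priors:
  P(telemetry dropout | ground-station outage) = 0.62·0.674 + 0.77·0.326
        = 0.417880 + 0.251020 = 0.668900
The terms with attitude-control fault present sum to 0.251020, so
  P(attitude-control fault | telemetry dropout, ground-station outage) = 0.251020 / 0.668900 ≈ 0.3753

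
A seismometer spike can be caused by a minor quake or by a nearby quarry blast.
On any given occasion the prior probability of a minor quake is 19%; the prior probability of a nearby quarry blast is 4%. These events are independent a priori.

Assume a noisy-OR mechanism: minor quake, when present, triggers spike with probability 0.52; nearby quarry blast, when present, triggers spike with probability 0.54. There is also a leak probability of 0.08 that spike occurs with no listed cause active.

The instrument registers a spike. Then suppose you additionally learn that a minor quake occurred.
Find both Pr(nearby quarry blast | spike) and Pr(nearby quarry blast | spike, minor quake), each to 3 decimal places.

Under noisy-OR, P(spike | causes) = 1 − (1−0.08)·∏(1−qᵢ) over the active causes.
P(spike) = 0.08·0.81·0.96 + 0.5768·0.81·0.04 + 0.5584·0.19·0.96 + 0.796864·0.19·0.04 = 0.062208 + 0.018688 + 0.101852 + 0.006056 = 0.188804
Restricting to configurations with nearby quarry blast present: 0.018688 + 0.006056 = 0.024744.
P(nearby quarry blast | spike) = 0.024744 / 0.188804 ≈ 0.131

Now condition on the additional information:
By total probability over both values of nearby quarry blast:
  P(spike | minor quake) = 0.5584×0.96 + 0.796864×0.04
        = 0.536064 + 0.031875 = 0.567939
Keeping only the nearby quarry blast-present terms gives 0.031875, so
  P(nearby quarry blast | spike, minor quake) = 0.031875 / 0.567939 ≈ 0.056
This is intercausal reasoning (explaining away): once minor quake accounts for the spike, nearby quarry blast becomes less likely.

Pr(nearby quarry blast | spike) ≈ 0.131; Pr(nearby quarry blast | spike, minor quake) ≈ 0.056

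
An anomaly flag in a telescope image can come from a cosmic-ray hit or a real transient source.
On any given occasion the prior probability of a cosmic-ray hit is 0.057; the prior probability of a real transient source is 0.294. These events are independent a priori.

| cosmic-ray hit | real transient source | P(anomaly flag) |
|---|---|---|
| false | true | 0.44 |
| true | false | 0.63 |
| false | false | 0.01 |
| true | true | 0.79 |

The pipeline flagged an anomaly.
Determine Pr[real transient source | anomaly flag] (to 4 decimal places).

P(anomaly flag) = 0.01·0.943·0.706 + 0.44·0.943·0.294 + 0.63·0.057·0.706 + 0.79·0.057·0.294 = 0.006658 + 0.121986 + 0.025352 + 0.013239 = 0.167235
Of this, 0.135225 comes from 0.121986 + 0.013239 (the real transient source=true cases).
P(real transient source | anomaly flag) = 0.135225 / 0.167235 ≈ 0.8086

Pr[real transient source | anomaly flag] ≈ 0.8086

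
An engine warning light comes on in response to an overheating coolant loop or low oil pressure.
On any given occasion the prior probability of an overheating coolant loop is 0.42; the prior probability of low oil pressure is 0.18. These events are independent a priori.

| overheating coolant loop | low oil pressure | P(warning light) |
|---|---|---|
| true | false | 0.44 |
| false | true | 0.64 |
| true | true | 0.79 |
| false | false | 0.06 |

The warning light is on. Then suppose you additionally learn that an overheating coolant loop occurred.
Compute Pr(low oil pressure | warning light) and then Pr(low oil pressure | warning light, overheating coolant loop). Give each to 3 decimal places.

Pr(low oil pressure | warning light) ≈ 0.413; Pr(low oil pressure | warning light, overheating coolant loop) ≈ 0.283

P(warning light) = 0.06*0.58*0.82 + 0.64*0.58*0.18 + 0.44*0.42*0.82 + 0.79*0.42*0.18 = 0.028536 + 0.066816 + 0.151536 + 0.059724 = 0.306612
The low oil pressure-present share is 0.066816 + 0.059724 = 0.126540.
Hence the posterior is 0.126540/0.306612 ≈ 0.413.

With the extra evidence:
Enumerate both values of low oil pressure and weight by the priors:
  P(warning light | overheating coolant loop) = 0.44*0.82 + 0.79*0.18
        = 0.360800 + 0.142200 = 0.503000
Configurations with low oil pressure contribute 0.142200, so
  P(low oil pressure | warning light, overheating coolant loop) = 0.142200 / 0.503000 ≈ 0.283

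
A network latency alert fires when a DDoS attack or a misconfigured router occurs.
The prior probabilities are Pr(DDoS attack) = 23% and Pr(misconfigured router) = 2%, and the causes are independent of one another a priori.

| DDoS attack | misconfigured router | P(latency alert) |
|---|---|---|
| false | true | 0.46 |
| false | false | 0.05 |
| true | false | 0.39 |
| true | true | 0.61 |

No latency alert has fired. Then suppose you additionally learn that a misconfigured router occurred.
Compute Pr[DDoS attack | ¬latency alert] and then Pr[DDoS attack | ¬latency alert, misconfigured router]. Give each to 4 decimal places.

Pr[DDoS attack | ¬latency alert] ≈ 0.1611; Pr[DDoS attack | ¬latency alert, misconfigured router] ≈ 0.1774

Enumerate the 4 (DDoS attack, misconfigured router) configurations and weight by the priors:
  P(¬latency alert) = 0.95·0.77·0.98 + 0.54·0.77·0.02 + 0.61·0.23·0.98 + 0.39·0.23·0.02
        = 0.716870 + 0.008316 + 0.137494 + 0.001794 = 0.864474
Configurations with DDoS attack contribute 0.139288, so
  P(DDoS attack | ¬latency alert) = 0.139288 / 0.864474 ≈ 0.1611

With the extra evidence:
P(¬latency alert | misconfigured router) = 0.54·0.77 + 0.39·0.23 = 0.415800 + 0.089700 = 0.505500
The DDoS attack-present share is 0.39·0.23 = 0.089700.
P(DDoS attack | ¬latency alert, misconfigured router) = 0.089700 / 0.505500 ≈ 0.1774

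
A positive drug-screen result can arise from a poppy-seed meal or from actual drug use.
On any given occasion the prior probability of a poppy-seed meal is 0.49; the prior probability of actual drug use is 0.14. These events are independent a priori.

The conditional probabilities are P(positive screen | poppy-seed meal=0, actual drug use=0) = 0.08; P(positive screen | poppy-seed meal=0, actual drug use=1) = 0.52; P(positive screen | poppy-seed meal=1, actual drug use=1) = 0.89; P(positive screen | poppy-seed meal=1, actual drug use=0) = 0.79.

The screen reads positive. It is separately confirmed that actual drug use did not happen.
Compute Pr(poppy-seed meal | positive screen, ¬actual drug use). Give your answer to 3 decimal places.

Pr(poppy-seed meal | positive screen, ¬actual drug use) ≈ 0.905

By total probability over both values of poppy-seed meal:
  P(positive screen | ¬actual drug use) = 0.08*0.51 + 0.79*0.49
        = 0.040800 + 0.387100 = 0.427900
The terms with poppy-seed meal present sum to 0.387100, so
  P(poppy-seed meal | positive screen, ¬actual drug use) = 0.387100 / 0.427900 ≈ 0.905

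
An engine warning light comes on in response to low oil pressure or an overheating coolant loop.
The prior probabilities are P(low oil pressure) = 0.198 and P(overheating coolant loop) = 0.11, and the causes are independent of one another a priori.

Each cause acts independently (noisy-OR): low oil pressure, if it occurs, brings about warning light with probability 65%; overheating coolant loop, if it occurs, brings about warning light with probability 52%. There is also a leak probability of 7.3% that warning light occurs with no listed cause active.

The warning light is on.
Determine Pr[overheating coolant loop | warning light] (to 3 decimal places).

Pr[overheating coolant loop | warning light] ≈ 0.282

Under noisy-OR, P(warning light | causes) = 1 − (1−0.073)·∏(1−qᵢ) over the active causes.
By total probability over the 4 (low oil pressure, overheating coolant loop) configurations:
  P(warning light) = 0.073×0.802×0.89 + 0.55504×0.802×0.11 + 0.67555×0.198×0.89 + 0.844264×0.198×0.11
        = 0.052106 + 0.048966 + 0.119045 + 0.018388 = 0.238505
The terms with overheating coolant loop present sum to 0.067354, so
  P(overheating coolant loop | warning light) = 0.067354 / 0.238505 ≈ 0.282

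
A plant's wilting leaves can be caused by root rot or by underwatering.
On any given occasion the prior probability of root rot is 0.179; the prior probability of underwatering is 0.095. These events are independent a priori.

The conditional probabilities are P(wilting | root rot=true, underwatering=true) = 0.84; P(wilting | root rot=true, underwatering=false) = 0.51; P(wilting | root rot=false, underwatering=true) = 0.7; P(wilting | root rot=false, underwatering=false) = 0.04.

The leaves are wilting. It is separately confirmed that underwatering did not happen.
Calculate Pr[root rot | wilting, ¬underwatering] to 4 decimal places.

Pr[root rot | wilting, ¬underwatering] ≈ 0.7354

For the numerator, keep only root rot=true terms: 0.51·0.179 = 0.091290
The normalizing constant is 0.04·0.821 + 0.51·0.179 = 0.124130
Posterior = 0.091290 / 0.124130 ≈ 0.7354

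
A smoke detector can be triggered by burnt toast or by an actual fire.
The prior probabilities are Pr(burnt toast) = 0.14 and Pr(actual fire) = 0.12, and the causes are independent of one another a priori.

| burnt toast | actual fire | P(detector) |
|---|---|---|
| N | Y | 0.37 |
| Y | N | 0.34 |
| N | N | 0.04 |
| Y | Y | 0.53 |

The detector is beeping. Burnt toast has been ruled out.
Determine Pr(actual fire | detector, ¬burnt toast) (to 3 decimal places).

Enumerate both values of actual fire and weight by the priors:
  P(detector | ¬burnt toast) = 0.04*0.88 + 0.37*0.12
        = 0.035200 + 0.044400 = 0.079600
Configurations with actual fire contribute 0.044400, so
  P(actual fire | detector, ¬burnt toast) = 0.044400 / 0.079600 ≈ 0.558

Pr(actual fire | detector, ¬burnt toast) ≈ 0.558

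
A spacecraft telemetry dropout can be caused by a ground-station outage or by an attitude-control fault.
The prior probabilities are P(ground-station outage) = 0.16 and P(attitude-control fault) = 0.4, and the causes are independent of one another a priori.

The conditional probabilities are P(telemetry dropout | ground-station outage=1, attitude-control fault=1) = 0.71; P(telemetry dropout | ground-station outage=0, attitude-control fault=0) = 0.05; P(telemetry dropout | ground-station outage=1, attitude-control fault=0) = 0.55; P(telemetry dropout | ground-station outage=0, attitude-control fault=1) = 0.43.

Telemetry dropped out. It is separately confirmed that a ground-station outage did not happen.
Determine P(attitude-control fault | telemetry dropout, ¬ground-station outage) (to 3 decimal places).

By total probability over both values of attitude-control fault:
  P(telemetry dropout | ¬ground-station outage) = 0.05×0.6 + 0.43×0.4
        = 0.030000 + 0.172000 = 0.202000
Keeping only the attitude-control fault-present terms gives 0.172000, so
  P(attitude-control fault | telemetry dropout, ¬ground-station outage) = 0.172000 / 0.202000 ≈ 0.851

P(attitude-control fault | telemetry dropout, ¬ground-station outage) ≈ 0.851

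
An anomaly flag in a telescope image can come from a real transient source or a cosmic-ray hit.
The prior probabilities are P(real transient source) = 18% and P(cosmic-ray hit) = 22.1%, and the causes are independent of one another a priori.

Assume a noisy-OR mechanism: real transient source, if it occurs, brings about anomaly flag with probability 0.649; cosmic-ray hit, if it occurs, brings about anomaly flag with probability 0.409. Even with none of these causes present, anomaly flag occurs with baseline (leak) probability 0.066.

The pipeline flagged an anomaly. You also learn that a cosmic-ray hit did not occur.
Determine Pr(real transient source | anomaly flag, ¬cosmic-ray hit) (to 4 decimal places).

Under noisy-OR, P(anomaly flag | causes) = 1 − (1−0.066)·∏(1−qᵢ) over the active causes.
Sum P(anomaly flag|·) weighted by the priors over both values of real transient source:
  P(anomaly flag | ¬cosmic-ray hit) = 0.066·0.82 + 0.672166·0.18
        = 0.054120 + 0.120990 = 0.175110
The terms with real transient source present sum to 0.120990, so
  P(real transient source | anomaly flag, ¬cosmic-ray hit) = 0.120990 / 0.175110 ≈ 0.6909

Pr(real transient source | anomaly flag, ¬cosmic-ray hit) ≈ 0.6909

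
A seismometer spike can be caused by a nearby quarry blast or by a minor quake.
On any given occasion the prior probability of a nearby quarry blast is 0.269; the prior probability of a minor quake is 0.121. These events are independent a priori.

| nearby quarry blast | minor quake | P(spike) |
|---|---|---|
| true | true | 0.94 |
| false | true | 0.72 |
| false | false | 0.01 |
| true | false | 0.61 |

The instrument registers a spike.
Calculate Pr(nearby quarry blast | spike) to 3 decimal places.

Pr(nearby quarry blast | spike) ≈ 0.714

Sum P(spike|·) weighted by the priors over the 4 (nearby quarry blast, minor quake) configurations:
  P(spike) = 0.01*0.731*0.879 + 0.72*0.731*0.121 + 0.61*0.269*0.879 + 0.94*0.269*0.121
        = 0.006425 + 0.063685 + 0.144235 + 0.030596 = 0.244941
Keeping only the nearby quarry blast-present terms gives 0.174831, so
  P(nearby quarry blast | spike) = 0.174831 / 0.244941 ≈ 0.714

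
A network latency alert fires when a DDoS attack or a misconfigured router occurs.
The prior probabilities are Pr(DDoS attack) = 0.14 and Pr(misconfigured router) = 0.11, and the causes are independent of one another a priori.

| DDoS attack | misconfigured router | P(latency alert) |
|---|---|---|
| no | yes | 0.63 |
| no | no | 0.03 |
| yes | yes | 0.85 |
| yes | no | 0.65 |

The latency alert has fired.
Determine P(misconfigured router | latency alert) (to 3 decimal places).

P(misconfigured router | latency alert) ≈ 0.412

P(latency alert) = 0.03*0.86*0.89 + 0.63*0.86*0.11 + 0.65*0.14*0.89 + 0.85*0.14*0.11 = 0.022962 + 0.059598 + 0.080990 + 0.013090 = 0.176640
The misconfigured router-present share is 0.059598 + 0.013090 = 0.072688.
So P(misconfigured router | latency alert) = 0.072688/0.176640 ≈ 0.412.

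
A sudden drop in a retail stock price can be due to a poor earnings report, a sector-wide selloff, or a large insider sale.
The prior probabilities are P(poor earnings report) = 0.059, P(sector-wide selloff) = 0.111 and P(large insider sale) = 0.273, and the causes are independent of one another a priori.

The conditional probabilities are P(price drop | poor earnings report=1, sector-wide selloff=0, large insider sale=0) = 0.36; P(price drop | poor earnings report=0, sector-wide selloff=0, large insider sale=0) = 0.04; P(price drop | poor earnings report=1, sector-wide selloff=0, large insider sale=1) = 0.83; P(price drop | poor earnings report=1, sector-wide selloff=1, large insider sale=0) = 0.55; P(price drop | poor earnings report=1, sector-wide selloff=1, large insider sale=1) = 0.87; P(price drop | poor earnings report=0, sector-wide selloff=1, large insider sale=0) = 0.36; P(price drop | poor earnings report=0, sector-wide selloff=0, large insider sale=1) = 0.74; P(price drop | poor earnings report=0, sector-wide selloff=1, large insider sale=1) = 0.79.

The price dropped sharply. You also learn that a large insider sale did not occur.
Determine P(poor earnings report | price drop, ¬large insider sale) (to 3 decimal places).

Weight on poor earnings report=true, given the evidence: 0.018882 + 0.003602 = 0.022484
Denominator P(price drop | ¬large insider sale): 0.04×0.941×0.889 + 0.36×0.941×0.111 + 0.36×0.059×0.889 + 0.55×0.059×0.111 = 0.093548
Posterior = 0.022484 / 0.093548 ≈ 0.240

P(poor earnings report | price drop, ¬large insider sale) ≈ 0.240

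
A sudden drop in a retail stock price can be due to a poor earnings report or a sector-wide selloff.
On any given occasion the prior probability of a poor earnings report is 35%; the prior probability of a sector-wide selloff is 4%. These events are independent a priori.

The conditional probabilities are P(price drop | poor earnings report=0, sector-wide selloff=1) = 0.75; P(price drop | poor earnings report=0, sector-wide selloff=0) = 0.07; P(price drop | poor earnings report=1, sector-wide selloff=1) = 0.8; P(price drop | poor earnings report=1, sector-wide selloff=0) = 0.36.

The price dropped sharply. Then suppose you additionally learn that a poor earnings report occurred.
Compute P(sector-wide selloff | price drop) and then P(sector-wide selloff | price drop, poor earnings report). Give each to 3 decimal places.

P(sector-wide selloff | price drop) ≈ 0.157; P(sector-wide selloff | price drop, poor earnings report) ≈ 0.085

For the numerator, keep only sector-wide selloff=true terms: 0.019500 + 0.011200 = 0.030700
The normalizing constant is 0.07×0.65×0.96 + 0.75×0.65×0.04 + 0.36×0.35×0.96 + 0.8×0.35×0.04 = 0.195340
Posterior = 0.030700 / 0.195340 ≈ 0.157

With the extra evidence:
P(price drop | poor earnings report) = 0.36·0.96 + 0.8·0.04 = 0.345600 + 0.032000 = 0.377600
Restricting to configurations with sector-wide selloff present: 0.8·0.04 = 0.032000.
So P(sector-wide selloff | price drop, poor earnings report) = 0.032000/0.377600 ≈ 0.085.
Conditioning on poor earnings report lowers the posterior on sector-wide selloff: the classic explaining-away effect in a common-effect structure.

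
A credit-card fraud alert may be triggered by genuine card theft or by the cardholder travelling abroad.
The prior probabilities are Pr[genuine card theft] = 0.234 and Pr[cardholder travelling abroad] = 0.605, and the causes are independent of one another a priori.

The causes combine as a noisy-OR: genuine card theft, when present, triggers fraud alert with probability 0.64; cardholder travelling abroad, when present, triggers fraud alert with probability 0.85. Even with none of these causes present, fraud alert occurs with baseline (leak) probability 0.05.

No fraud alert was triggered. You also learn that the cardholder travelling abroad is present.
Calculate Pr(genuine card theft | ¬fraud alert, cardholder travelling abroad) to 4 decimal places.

Pr(genuine card theft | ¬fraud alert, cardholder travelling abroad) ≈ 0.0991

Under noisy-OR, P(fraud alert | causes) = 1 − (1−0.05)·∏(1−qᵢ) over the active causes.
By total probability over both values of genuine card theft:
  P(¬fraud alert | cardholder travelling abroad) = 0.1425*0.766 + 0.0513*0.234
        = 0.109155 + 0.012004 = 0.121159
Keeping only the genuine card theft-present terms gives 0.012004, so
  P(genuine card theft | ¬fraud alert, cardholder travelling abroad) = 0.012004 / 0.121159 ≈ 0.0991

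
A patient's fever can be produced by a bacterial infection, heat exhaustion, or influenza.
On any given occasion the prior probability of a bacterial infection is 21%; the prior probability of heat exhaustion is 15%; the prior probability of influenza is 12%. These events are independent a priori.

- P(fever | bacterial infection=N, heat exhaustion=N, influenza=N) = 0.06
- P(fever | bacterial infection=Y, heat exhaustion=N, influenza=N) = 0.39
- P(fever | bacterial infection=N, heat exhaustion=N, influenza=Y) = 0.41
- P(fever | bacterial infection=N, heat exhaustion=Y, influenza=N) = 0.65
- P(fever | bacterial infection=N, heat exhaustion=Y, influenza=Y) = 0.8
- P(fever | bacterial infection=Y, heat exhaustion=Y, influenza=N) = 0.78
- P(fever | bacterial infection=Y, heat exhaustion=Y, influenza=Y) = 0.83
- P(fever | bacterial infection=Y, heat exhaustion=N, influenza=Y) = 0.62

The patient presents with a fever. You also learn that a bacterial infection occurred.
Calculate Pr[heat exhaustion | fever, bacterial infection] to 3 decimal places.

For the numerator, keep only heat exhaustion=true terms: 0.102960 + 0.014940 = 0.117900
Normalizer over all consistent configurations: 0.39×0.85×0.88 + 0.62×0.85×0.12 + 0.78×0.15×0.88 + 0.83×0.15×0.12 = 0.472860
P(heat exhaustion | fever, bacterial infection) = 0.117900/0.472860 ≈ 0.249

Pr[heat exhaustion | fever, bacterial infection] ≈ 0.249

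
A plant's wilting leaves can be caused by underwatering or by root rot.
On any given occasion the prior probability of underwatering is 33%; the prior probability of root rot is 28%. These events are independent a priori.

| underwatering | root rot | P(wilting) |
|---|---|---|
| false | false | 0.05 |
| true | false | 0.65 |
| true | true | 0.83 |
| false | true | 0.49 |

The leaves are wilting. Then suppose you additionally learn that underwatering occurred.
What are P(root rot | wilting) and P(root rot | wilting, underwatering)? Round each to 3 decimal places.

P(root rot | wilting) ≈ 0.486; P(root rot | wilting, underwatering) ≈ 0.332

Enumerate the 4 (underwatering, root rot) configurations and weight by the priors:
  P(wilting) = 0.05*0.67*0.72 + 0.49*0.67*0.28 + 0.65*0.33*0.72 + 0.83*0.33*0.28
        = 0.024120 + 0.091924 + 0.154440 + 0.076692 = 0.347176
Configurations with root rot contribute 0.168616, so
  P(root rot | wilting) = 0.168616 / 0.347176 ≈ 0.486

Now also conditioning on underwatering=true:
For the numerator, keep only root rot=true terms: 0.83·0.28 = 0.232400
The normalizing constant is 0.65·0.72 + 0.83·0.28 = 0.700400
Posterior = 0.232400 / 0.700400 ≈ 0.332
This is intercausal reasoning (explaining away): once underwatering accounts for the wilting, root rot becomes less likely.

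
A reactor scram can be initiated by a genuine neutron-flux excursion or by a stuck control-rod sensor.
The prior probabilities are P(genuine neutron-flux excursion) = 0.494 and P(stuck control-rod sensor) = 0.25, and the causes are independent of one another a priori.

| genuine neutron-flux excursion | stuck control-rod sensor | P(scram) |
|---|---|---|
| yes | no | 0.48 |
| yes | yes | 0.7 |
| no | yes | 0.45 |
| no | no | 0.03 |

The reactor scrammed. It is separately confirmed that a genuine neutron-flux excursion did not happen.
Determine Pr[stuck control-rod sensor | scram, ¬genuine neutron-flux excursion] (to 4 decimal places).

Pr[stuck control-rod sensor | scram, ¬genuine neutron-flux excursion] ≈ 0.8333

P(scram | ¬genuine neutron-flux excursion) = 0.03×0.75 + 0.45×0.25 = 0.022500 + 0.112500 = 0.135000
Of this, 0.112500 comes from 0.45×0.25 (the stuck control-rod sensor=true cases).
Hence the posterior is 0.112500/0.135000 ≈ 0.8333.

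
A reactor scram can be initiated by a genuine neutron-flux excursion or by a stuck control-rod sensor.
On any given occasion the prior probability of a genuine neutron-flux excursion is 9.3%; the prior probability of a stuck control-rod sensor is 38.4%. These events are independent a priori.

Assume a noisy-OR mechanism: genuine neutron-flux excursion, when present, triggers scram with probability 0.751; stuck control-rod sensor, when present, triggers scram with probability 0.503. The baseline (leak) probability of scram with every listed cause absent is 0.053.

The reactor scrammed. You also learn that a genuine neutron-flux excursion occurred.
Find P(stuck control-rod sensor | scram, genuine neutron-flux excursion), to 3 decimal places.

P(stuck control-rod sensor | scram, genuine neutron-flux excursion) ≈ 0.419

Under noisy-OR, P(scram | causes) = 1 − (1−0.053)·∏(1−qᵢ) over the active causes.
P(scram | genuine neutron-flux excursion) = 0.764197·0.616 + 0.882806·0.384 = 0.470745 + 0.338998 = 0.809743
Restricting to configurations with stuck control-rod sensor present: 0.882806·0.384 = 0.338998.
So P(stuck control-rod sensor | scram, genuine neutron-flux excursion) = 0.338998/0.809743 ≈ 0.419.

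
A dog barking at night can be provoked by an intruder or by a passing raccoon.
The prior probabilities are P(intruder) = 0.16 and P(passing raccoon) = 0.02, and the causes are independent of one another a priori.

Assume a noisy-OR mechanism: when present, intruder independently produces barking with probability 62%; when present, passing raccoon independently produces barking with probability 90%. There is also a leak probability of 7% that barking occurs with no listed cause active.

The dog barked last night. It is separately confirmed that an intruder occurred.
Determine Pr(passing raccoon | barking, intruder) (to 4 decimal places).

Pr(passing raccoon | barking, intruder) ≈ 0.0295

Under noisy-OR, P(barking | causes) = 1 − (1−0.07)·∏(1−qᵢ) over the active causes.
Numerator (weight on configurations with passing raccoon): 0.96466·0.02 = 0.019293
Normalizer over all consistent configurations: 0.6466·0.98 + 0.96466·0.02 = 0.652961
P(passing raccoon | barking, intruder) = 0.019293/0.652961 ≈ 0.0295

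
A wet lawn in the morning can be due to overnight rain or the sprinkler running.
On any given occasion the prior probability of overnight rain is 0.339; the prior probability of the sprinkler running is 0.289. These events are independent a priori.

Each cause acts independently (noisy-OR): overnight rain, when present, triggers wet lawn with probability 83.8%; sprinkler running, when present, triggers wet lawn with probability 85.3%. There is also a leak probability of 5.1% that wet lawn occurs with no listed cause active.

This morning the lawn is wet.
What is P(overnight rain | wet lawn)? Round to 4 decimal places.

Under noisy-OR, P(wet lawn | causes) = 1 − (1−0.051)·∏(1−qᵢ) over the active causes.
Weight on overnight rain=true, given the evidence: 0.203974 + 0.095757 = 0.299731
The normalizing constant is 0.051*0.661*0.711 + 0.860497*0.661*0.289 + 0.846262*0.339*0.711 + 0.977401*0.339*0.289 = 0.488080
P(overnight rain | wet lawn) = 0.299731/0.488080 ≈ 0.6141

P(overnight rain | wet lawn) ≈ 0.6141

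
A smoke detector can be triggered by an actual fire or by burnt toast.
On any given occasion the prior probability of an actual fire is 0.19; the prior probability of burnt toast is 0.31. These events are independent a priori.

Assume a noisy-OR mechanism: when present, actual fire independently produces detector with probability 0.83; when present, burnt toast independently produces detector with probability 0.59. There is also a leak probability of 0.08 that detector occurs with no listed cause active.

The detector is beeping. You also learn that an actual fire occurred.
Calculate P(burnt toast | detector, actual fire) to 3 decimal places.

Under noisy-OR, P(detector | causes) = 1 − (1−0.08)·∏(1−qᵢ) over the active causes.
P(detector | actual fire) = 0.8436·0.69 + 0.935876·0.31 = 0.582084 + 0.290122 = 0.872206
Of this, 0.290122 comes from 0.935876·0.31 (the burnt toast=true cases).
So P(burnt toast | detector, actual fire) = 0.290122/0.872206 ≈ 0.333.

P(burnt toast | detector, actual fire) ≈ 0.333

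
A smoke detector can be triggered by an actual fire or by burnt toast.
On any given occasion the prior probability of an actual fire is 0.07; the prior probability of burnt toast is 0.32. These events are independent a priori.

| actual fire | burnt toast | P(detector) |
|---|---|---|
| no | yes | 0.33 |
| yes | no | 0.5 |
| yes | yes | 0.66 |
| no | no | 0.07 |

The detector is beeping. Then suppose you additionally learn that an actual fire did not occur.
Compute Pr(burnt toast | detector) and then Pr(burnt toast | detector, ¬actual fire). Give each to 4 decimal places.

Sum P(detector|·) weighted by the priors over the 4 (actual fire, burnt toast) configurations:
  P(detector) = 0.07·0.93·0.68 + 0.33·0.93·0.32 + 0.5·0.07·0.68 + 0.66·0.07·0.32
        = 0.044268 + 0.098208 + 0.023800 + 0.014784 = 0.181060
Configurations with burnt toast contribute 0.112992, so
  P(burnt toast | detector) = 0.112992 / 0.181060 ≈ 0.6241

Now condition on the additional information:
P(detector | ¬actual fire) = 0.07·0.68 + 0.33·0.32 = 0.047600 + 0.105600 = 0.153200
Restricting to configurations with burnt toast present: 0.33·0.32 = 0.105600.
P(burnt toast | detector, ¬actual fire) = 0.105600 / 0.153200 ≈ 0.6893
With actual fire excluded, burnt toast must carry more of the explanatory weight for the detector.

Pr(burnt toast | detector) ≈ 0.6241; Pr(burnt toast | detector, ¬actual fire) ≈ 0.6893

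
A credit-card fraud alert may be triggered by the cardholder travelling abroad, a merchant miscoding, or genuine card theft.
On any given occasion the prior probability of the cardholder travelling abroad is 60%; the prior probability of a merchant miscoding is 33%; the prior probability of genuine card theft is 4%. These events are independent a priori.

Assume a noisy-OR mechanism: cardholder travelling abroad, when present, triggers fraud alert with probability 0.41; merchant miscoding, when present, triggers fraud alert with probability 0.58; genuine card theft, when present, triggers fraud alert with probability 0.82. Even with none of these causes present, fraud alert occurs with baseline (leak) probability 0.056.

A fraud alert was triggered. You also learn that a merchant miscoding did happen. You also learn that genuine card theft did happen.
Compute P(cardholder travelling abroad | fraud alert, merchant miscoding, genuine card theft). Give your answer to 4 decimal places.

Under noisy-OR, P(fraud alert | causes) = 1 − (1−0.056)·∏(1−qᵢ) over the active causes.
Weight on cardholder travelling abroad=true, given the evidence: 0.957894·0.6 = 0.574736
Normalizer over all consistent configurations: 0.928634·0.4 + 0.957894·0.6 = 0.946190
Posterior = 0.574736 / 0.946190 ≈ 0.6074

P(cardholder travelling abroad | fraud alert, merchant miscoding, genuine card theft) ≈ 0.6074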